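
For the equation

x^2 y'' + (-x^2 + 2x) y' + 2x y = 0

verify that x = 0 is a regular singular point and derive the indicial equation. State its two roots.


Divide by x^2 to reach normal form y'' + P_1(x) y' + P_2(x) y = 0 with P_1(x) = -1 + 2/x and P_2(x) = 2/x.
x = 0 is a singular point because the y'-coefficient -1 + 2/x has a pole at x = 0 and the y-coefficient 2/x has a pole at x = 0.
It is a regular singular point because x P_1(x) = p(x) = 2 - x and x^2 P_2(x) = q(x) = 2x are polynomials, hence analytic at x = 0.
p(0) = 2,  q(0) = 0.
Indicial equation: r(r-1) + p(0) r + q(0) = 0, i.e. r^2 + (p(0) - 1) r + q(0) = 0, i.e. r^2 + 1 r = 0.
Discriminant: (1)^2 - 4(0) = 1, so r = (-1 ± 1)/2.
Solving: r_1 = 0, r_2 = -1.

indicial: r^2 + 1 r = 0; roots r_1 = 0, r_2 = -1


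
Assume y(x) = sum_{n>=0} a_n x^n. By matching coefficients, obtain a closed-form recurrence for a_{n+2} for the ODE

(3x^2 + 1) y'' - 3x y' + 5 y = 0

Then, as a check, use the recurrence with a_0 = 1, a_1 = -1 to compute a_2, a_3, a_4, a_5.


Substitute y = sum_n a_n x^n.
(1 + 3 x^2) y'' contributes (n+2)(n+1) a_{n+2} + 3 n(n-1) a_n at x^n.
-3 x y'(x) contributes -3 n a_n at x^n.
5 y(x) contributes 5 a_n at x^n.
Matching x^n: (n+2)(n+1) a_{n+2} + (3 n(n-1) - 3 n + 5) a_n = 0.
Thus a_{n+2} = (-3 n(n-1) + 3 n - 5) / ((n+1)(n+2)) * a_n.

Check with a_0 = 1, a_1 = -1 (apply the recurrence for n = 0, 1, 2, 3): a_0 = 1, a_1 = -1, a_2 = -5/2, a_3 = 1/3, a_4 = 25/24, a_5 = -7/30.

a_(n+2) = (-3 n(n-1) + 3 n - 5) / ((n+1)(n+2)) * a_n; check: a_0 = 1, a_1 = -1, a_2 = -5/2, a_3 = 1/3, a_4 = 25/24, a_5 = -7/30


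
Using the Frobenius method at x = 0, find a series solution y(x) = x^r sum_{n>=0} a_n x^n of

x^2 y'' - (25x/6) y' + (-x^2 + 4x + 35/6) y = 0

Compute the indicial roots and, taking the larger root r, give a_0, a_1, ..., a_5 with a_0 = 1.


Write in Frobenius form y'' + (p(x)/x) y' + (q(x)/x^2) y = 0:
  p(x) = -25/6,  q(x) = -x^2 + 4x + 35/6.
Indicial equation: r(r-1) + (-25/6) r + (35/6) = 0 -> roots r_1 = 7/2, r_2 = 5/3.
Take r = r_1 = 7/2. Let y(x) = x^r sum_{n>=0} a_n x^n with a_0 = 1.
Substitute y = x^r sum a_n x^n and match x^{r+n}. The recurrence is
  D(n) a_n + 4 a_{n-1} - 1 a_{n-2} = 0,  where D(n) = (r+n)(r+n-1) + (-25/6)(r+n) + (35/6).
  a_n = [-4 a_{n-1} + 1 a_{n-2}] / D(n).
Since the indicial polynomial factors as (r - r_1)(r - r_2), D(n) = (r_1 + n - r_1)(r_1 + n - r_2) = n(n + 11/6).
Evaluating step by step (a_0 = 1):
  n = 1: D(1) = 1(1 + 11/6) = 17/6; numerator = -4(1) = -4; a_1 = (-4)/(17/6) = -24/17
  n = 2: D(2) = 2(2 + 11/6) = 23/3; numerator = -4(-24/17) + 1(1) = 113/17; a_2 = (113/17)/(23/3) = 339/391
  n = 3: D(3) = 3(3 + 11/6) = 29/2; numerator = -4(339/391) + 1(-24/17) = -1908/391; a_3 = (-1908/391)/(29/2) = -3816/11339
  n = 4: D(4) = 4(4 + 11/6) = 70/3; numerator = -4(-3816/11339) + 1(339/391) = 25095/11339; a_4 = (25095/11339)/(70/3) = 2151/22678
  n = 5: D(5) = 5(5 + 11/6) = 205/6; numerator = -4(2151/22678) + 1(-3816/11339) = -8118/11339; a_5 = (-8118/11339)/(205/6) = -1188/56695

r = 7/2; a_0 = 1; a_1 = -24/17; a_2 = 339/391; a_3 = -3816/11339; a_4 = 2151/22678; a_5 = -1188/56695


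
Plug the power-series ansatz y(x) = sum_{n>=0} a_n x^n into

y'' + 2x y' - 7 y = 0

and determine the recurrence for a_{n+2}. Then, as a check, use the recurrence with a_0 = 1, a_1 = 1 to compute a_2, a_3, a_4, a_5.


Substitute y = sum_n a_n x^n.
y''(x) has coefficient (n+2)(n+1) a_{n+2} at x^n;
2 x y'(x) has coefficient 2 n a_n at x^n (shift);
-7 y(x) has coefficient -7 a_n at x^n.
Matching x^n: (n+2)(n+1) a_{n+2} + (2n - 7) a_n = 0.
Thus a_{n+2} = (-2n + 7) / ((n+1)(n+2)) * a_n.

Check with a_0 = 1, a_1 = 1 (apply the recurrence for n = 0, 1, 2, 3): a_0 = 1, a_1 = 1, a_2 = 7/2, a_3 = 5/6, a_4 = 7/8, a_5 = 1/24.

a_(n+2) = (-2n + 7) / ((n+1)(n+2)) * a_n; check: a_0 = 1, a_1 = 1, a_2 = 7/2, a_3 = 5/6, a_4 = 7/8, a_5 = 1/24


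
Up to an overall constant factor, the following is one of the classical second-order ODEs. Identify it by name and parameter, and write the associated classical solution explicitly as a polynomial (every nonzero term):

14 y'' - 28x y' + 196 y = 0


All three coefficients share the factor 14; dividing through by 14 gives  y'' - 2x y' + 14 y = 0.
This matches the Hermite equation y'' - 2x y' + 2n y = 0 with 2n = 14, so n = 7; the polynomial solution is H_7(x).
With y = sum_k a_k x^k, matching x^k gives (k+2)(k+1) a_{k+2} = 2(k - n) a_k = 2(k - 7) a_k. The right side vanishes at k = 7, so the series with the parity of 7 terminates at degree 7.
Standard normalization: leading coefficient of H_n is 2^n, so a_7 = 2^7 = 128. Work downward with a_k = (k+1)(k+2) a_{k+2} / (2(k - n)):
  a_5 = (6)(7)(128) / (2(5 - 7)) = 5376/(-4) = -1344
  a_3 = (4)(5)(-1344) / (2(3 - 7)) = -26880/(-8) = 3360
  a_1 = (2)(3)(3360) / (2(1 - 7)) = 20160/(-12) = -1680
Hence H_7(x) = 128 x^7 - 1344 x^5 + 3360 x^3 - 1680 x.

H_7(x); series = 128 x^7 - 1344 x^5 + 3360 x^3 - 1680 x


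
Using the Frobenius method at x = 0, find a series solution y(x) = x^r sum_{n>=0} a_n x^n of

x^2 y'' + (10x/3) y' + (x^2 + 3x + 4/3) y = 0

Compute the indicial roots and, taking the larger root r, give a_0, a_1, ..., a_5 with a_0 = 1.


Write in Frobenius form y'' + (p(x)/x) y' + (q(x)/x^2) y = 0:
  p(x) = 10/3,  q(x) = x^2 + 3x + 4/3.
Indicial equation: r(r-1) + (10/3) r + (4/3) = 0 -> roots r_1 = -1, r_2 = -4/3.
Take r = r_1 = -1. Let y(x) = x^r sum_{n>=0} a_n x^n with a_0 = 1.
Substitute y = x^r sum a_n x^n and match x^{r+n}. The recurrence is
  D(n) a_n + 3 a_{n-1} + 1 a_{n-2} = 0,  where D(n) = (r+n)(r+n-1) + (10/3)(r+n) + (4/3).
  a_n = [-3 a_{n-1} - 1 a_{n-2}] / D(n).
Since the indicial polynomial factors as (r - r_1)(r - r_2), D(n) = (r_1 + n - r_1)(r_1 + n - r_2) = n(n + 1/3).
Evaluating step by step (a_0 = 1):
  n = 1: D(1) = 1(1 + 1/3) = 4/3; numerator = -3(1) = -3; a_1 = (-3)/(4/3) = -9/4
  n = 2: D(2) = 2(2 + 1/3) = 14/3; numerator = -3(-9/4) - 1(1) = 23/4; a_2 = (23/4)/(14/3) = 69/56
  n = 3: D(3) = 3(3 + 1/3) = 10; numerator = -3(69/56) - 1(-9/4) = -81/56; a_3 = (-81/56)/(10) = -81/560
  n = 4: D(4) = 4(4 + 1/3) = 52/3; numerator = -3(-81/560) - 1(69/56) = -447/560; a_4 = (-447/560)/(52/3) = -1341/29120
  n = 5: D(5) = 5(5 + 1/3) = 80/3; numerator = -3(-1341/29120) - 1(-81/560) = 1647/5824; a_5 = (1647/5824)/(80/3) = 4941/465920

r = -1; a_0 = 1; a_1 = -9/4; a_2 = 69/56; a_3 = -81/560; a_4 = -1341/29120; a_5 = 4941/465920


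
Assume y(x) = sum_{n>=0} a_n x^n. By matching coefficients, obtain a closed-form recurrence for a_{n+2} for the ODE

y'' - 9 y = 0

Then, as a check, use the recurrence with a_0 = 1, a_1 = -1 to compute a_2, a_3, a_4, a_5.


Substitute y = sum_n a_n x^n into y'' + (const) y = 0.
y''(x) = sum_{n>=0} (n+2)(n+1) a_{n+2} x^n.
The ODE becomes sum_n [(n+2)(n+1) a_{n+2} - 9 a_n] x^n = 0.
Setting each coefficient to zero gives the recurrence:
  (n+2)(n+1) a_{n+2} - 9 a_n = 0,
  a_{n+2} = 9 / ((n+1)(n+2)) a_n.

Check with a_0 = 1, a_1 = -1 (apply the recurrence for n = 0, 1, 2, 3): a_0 = 1, a_1 = -1, a_2 = 9/2, a_3 = -3/2, a_4 = 27/8, a_5 = -27/40.

a_{n+2} = 9/((n+1)(n+2)) * a_n; check: a_0 = 1, a_1 = -1, a_2 = 9/2, a_3 = -3/2, a_4 = 27/8, a_5 = -27/40


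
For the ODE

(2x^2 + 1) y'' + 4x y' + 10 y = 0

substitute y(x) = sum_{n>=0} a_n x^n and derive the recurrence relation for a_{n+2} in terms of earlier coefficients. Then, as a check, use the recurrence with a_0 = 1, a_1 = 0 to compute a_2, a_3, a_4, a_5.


Substitute y = sum_n a_n x^n.
(1 + 2 x^2) y'' contributes (n+2)(n+1) a_{n+2} + 2 n(n-1) a_n at x^n.
4 x y'(x) contributes 4 n a_n at x^n.
10 y(x) contributes 10 a_n at x^n.
Matching x^n: (n+2)(n+1) a_{n+2} + (2 n(n-1) + 4 n + 10) a_n = 0.
Thus a_{n+2} = (-2 n(n-1) - 4 n - 10) / ((n+1)(n+2)) * a_n.

Check with a_0 = 1, a_1 = 0 (apply the recurrence for n = 0, 1, 2, 3): a_0 = 1, a_1 = 0, a_2 = -5, a_3 = 0, a_4 = 55/6, a_5 = 0.

a_(n+2) = (-2 n(n-1) - 4 n - 10) / ((n+1)(n+2)) * a_n; check: a_0 = 1, a_1 = 0, a_2 = -5, a_3 = 0, a_4 = 55/6, a_5 = 0


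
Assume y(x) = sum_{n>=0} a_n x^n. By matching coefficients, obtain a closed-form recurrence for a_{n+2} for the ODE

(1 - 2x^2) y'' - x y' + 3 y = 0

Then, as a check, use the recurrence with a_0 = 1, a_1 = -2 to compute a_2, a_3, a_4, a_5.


Substitute y = sum_n a_n x^n.
(1 - 2 x^2) y'' contributes (n+2)(n+1) a_{n+2} - 2 n(n-1) a_n at x^n.
-x y'(x) contributes -n a_n at x^n.
3 y(x) contributes 3 a_n at x^n.
Matching x^n: (n+2)(n+1) a_{n+2} + (-2 n(n-1) - n + 3) a_n = 0.
Thus a_{n+2} = (2 n(n-1) + n - 3) / ((n+1)(n+2)) * a_n.

Check with a_0 = 1, a_1 = -2 (apply the recurrence for n = 0, 1, 2, 3): a_0 = 1, a_1 = -2, a_2 = -3/2, a_3 = 2/3, a_4 = -3/8, a_5 = 2/5.

a_(n+2) = (2 n(n-1) + n - 3) / ((n+1)(n+2)) * a_n; check: a_0 = 1, a_1 = -2, a_2 = -3/2, a_3 = 2/3, a_4 = -3/8, a_5 = 2/5


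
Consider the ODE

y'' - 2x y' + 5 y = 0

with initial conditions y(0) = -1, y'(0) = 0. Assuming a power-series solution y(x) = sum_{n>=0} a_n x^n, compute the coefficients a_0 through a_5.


Ansatz: y(x) = sum_{n>=0} a_n x^n, so y'(x) = sum_{n>=1} n a_n x^(n-1) and y''(x) = sum_{n>=2} n(n-1) a_n x^(n-2).
Substitute into P(x) y'' + Q(x) y' + R(x) y = 0 with P(x) = 1, Q(x) = -2x, R(x) = 5, and match powers of x.
Initial conditions: a_0 = -1, a_1 = 0.
Setting the coefficient of each power of x to zero and solving order by order (substituting the coefficients already found):
  x^0: 2 a_2 + 5 a_0 = 0  ->  2 a_2 = -5 a_0 = 5  ->  a_2 = 5/2
  x^1: 6 a_3 + 3 a_1 = 0  ->  6 a_3 = -3 a_1 = 0  ->  a_3 = 0
  x^2: 12 a_4 + a_2 = 0  ->  12 a_4 = -a_2 = -5/2  ->  a_4 = -5/24
  x^3: 20 a_5 - a_3 = 0  ->  20 a_5 = a_3 = 0  ->  a_5 = 0
Truncated series: y(x) = -1 + (5/2) x^2 - (5/24) x^4 + O(x^6).

a_0 = -1; a_1 = 0; a_2 = 5/2; a_3 = 0; a_4 = -5/24; a_5 = 0


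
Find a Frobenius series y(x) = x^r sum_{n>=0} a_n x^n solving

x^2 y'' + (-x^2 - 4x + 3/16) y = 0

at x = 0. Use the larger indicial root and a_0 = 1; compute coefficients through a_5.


Write in Frobenius form y'' + (p(x)/x) y' + (q(x)/x^2) y = 0:
  p(x) = 0,  q(x) = -x^2 - 4x + 3/16.
Indicial equation: r(r-1) + (0) r + (3/16) = 0 -> roots r_1 = 3/4, r_2 = 1/4.
Take r = r_1 = 3/4. Let y(x) = x^r sum_{n>=0} a_n x^n with a_0 = 1.
Substitute y = x^r sum a_n x^n and match x^{r+n}. The recurrence is
  D(n) a_n - 4 a_{n-1} - 1 a_{n-2} = 0,  where D(n) = (r+n)(r+n-1) + (0)(r+n) + (3/16).
  a_n = [4 a_{n-1} + 1 a_{n-2}] / D(n).
Since the indicial polynomial factors as (r - r_1)(r - r_2), D(n) = (r_1 + n - r_1)(r_1 + n - r_2) = n(n + 1/2).
Evaluating step by step (a_0 = 1):
  n = 1: D(1) = 1(1 + 1/2) = 3/2; numerator = 4(1) = 4; a_1 = (4)/(3/2) = 8/3
  n = 2: D(2) = 2(2 + 1/2) = 5; numerator = 4(8/3) + 1(1) = 35/3; a_2 = (35/3)/(5) = 7/3
  n = 3: D(3) = 3(3 + 1/2) = 21/2; numerator = 4(7/3) + 1(8/3) = 12; a_3 = (12)/(21/2) = 8/7
  n = 4: D(4) = 4(4 + 1/2) = 18; numerator = 4(8/7) + 1(7/3) = 145/21; a_4 = (145/21)/(18) = 145/378
  n = 5: D(5) = 5(5 + 1/2) = 55/2; numerator = 4(145/378) + 1(8/7) = 506/189; a_5 = (506/189)/(55/2) = 92/945

r = 3/4; a_0 = 1; a_1 = 8/3; a_2 = 7/3; a_3 = 8/7; a_4 = 145/378; a_5 = 92/945


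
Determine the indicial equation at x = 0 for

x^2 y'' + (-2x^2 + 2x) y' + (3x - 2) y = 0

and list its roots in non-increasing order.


Divide by x^2 to reach normal form y'' + P_1(x) y' + P_2(x) y = 0 with P_1(x) = -2 + 2/x and P_2(x) = 3/x - 2/x^2.
x = 0 is a singular point because the y'-coefficient -2 + 2/x has a pole at x = 0 and the y-coefficient 3/x - 2/x^2 has a pole at x = 0.
It is a regular singular point because x P_1(x) = p(x) = 2 - 2x and x^2 P_2(x) = q(x) = 3x - 2 are polynomials, hence analytic at x = 0.
p(0) = 2,  q(0) = -2.
Indicial equation: r(r-1) + p(0) r + q(0) = 0, i.e. r^2 + (p(0) - 1) r + q(0) = 0, i.e. r^2 + 1 r - 2 = 0.
Discriminant: (1)^2 - 4(-2) = 9, so r = (-1 ± 3)/2.
Solving: r_1 = 1, r_2 = -2.

indicial: r^2 + 1 r - 2 = 0; roots r_1 = 1, r_2 = -2


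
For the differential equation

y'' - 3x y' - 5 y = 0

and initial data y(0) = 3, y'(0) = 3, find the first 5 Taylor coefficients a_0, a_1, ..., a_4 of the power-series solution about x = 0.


Ansatz: y(x) = sum_{n>=0} a_n x^n, so y'(x) = sum_{n>=1} n a_n x^(n-1) and y''(x) = sum_{n>=2} n(n-1) a_n x^(n-2).
Substitute into P(x) y'' + Q(x) y' + R(x) y = 0 with P(x) = 1, Q(x) = -3x, R(x) = -5, and match powers of x.
Initial conditions: a_0 = 3, a_1 = 3.
Setting the coefficient of each power of x to zero and solving order by order (substituting the coefficients already found):
  x^0: 2 a_2 - 5 a_0 = 0  ->  2 a_2 = 5 a_0 = 15  ->  a_2 = 15/2
  x^1: 6 a_3 - 8 a_1 = 0  ->  6 a_3 = 8 a_1 = 24  ->  a_3 = 4
  x^2: 12 a_4 - 11 a_2 = 0  ->  12 a_4 = 11 a_2 = 165/2  ->  a_4 = 55/8
Truncated series: y(x) = 3 + 3 x + (15/2) x^2 + 4 x^3 + (55/8) x^4 + O(x^5).

a_0 = 3; a_1 = 3; a_2 = 15/2; a_3 = 4; a_4 = 55/8


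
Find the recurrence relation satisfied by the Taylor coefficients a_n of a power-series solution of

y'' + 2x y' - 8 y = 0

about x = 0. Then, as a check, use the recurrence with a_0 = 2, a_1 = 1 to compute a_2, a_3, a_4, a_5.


Substitute y = sum_n a_n x^n.
y''(x) has coefficient (n+2)(n+1) a_{n+2} at x^n;
2 x y'(x) has coefficient 2 n a_n at x^n (shift);
-8 y(x) has coefficient -8 a_n at x^n.
Matching x^n: (n+2)(n+1) a_{n+2} + (2n - 8) a_n = 0.
Thus a_{n+2} = (-2n + 8) / ((n+1)(n+2)) * a_n.

Check with a_0 = 2, a_1 = 1 (apply the recurrence for n = 0, 1, 2, 3): a_0 = 2, a_1 = 1, a_2 = 8, a_3 = 1, a_4 = 8/3, a_5 = 1/10.

a_(n+2) = (-2n + 8) / ((n+1)(n+2)) * a_n; check: a_0 = 2, a_1 = 1, a_2 = 8, a_3 = 1, a_4 = 8/3, a_5 = 1/10


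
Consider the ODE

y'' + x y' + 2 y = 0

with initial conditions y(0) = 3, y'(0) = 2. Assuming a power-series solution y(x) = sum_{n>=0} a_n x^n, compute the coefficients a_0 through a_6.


Ansatz: y(x) = sum_{n>=0} a_n x^n, so y'(x) = sum_{n>=1} n a_n x^(n-1) and y''(x) = sum_{n>=2} n(n-1) a_n x^(n-2).
Substitute into P(x) y'' + Q(x) y' + R(x) y = 0 with P(x) = 1, Q(x) = x, R(x) = 2, and match powers of x.
Initial conditions: a_0 = 3, a_1 = 2.
Setting the coefficient of each power of x to zero and solving order by order (substituting the coefficients already found):
  x^0: 2 a_2 + 2 a_0 = 0  ->  2 a_2 = -2 a_0 = -6  ->  a_2 = -3
  x^1: 6 a_3 + 3 a_1 = 0  ->  6 a_3 = -3 a_1 = -6  ->  a_3 = -1
  x^2: 12 a_4 + 4 a_2 = 0  ->  12 a_4 = -4 a_2 = 12  ->  a_4 = 1
  x^3: 20 a_5 + 5 a_3 = 0  ->  20 a_5 = -5 a_3 = 5  ->  a_5 = 1/4
  x^4: 30 a_6 + 6 a_4 = 0  ->  30 a_6 = -6 a_4 = -6  ->  a_6 = -1/5
Truncated series: y(x) = 3 + 2 x - 3 x^2 - x^3 + x^4 + (1/4) x^5 - (1/5) x^6 + O(x^7).

a_0 = 3; a_1 = 2; a_2 = -3; a_3 = -1; a_4 = 1; a_5 = 1/4; a_6 = -1/5


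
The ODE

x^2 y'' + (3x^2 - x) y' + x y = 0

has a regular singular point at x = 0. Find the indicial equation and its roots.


Divide by x^2 to reach normal form y'' + P_1(x) y' + P_2(x) y = 0 with P_1(x) = 3 - 1/x and P_2(x) = 1/x.
x = 0 is a singular point because the y'-coefficient 3 - 1/x has a pole at x = 0 and the y-coefficient 1/x has a pole at x = 0.
It is a regular singular point because x P_1(x) = p(x) = 3x - 1 and x^2 P_2(x) = q(x) = x are polynomials, hence analytic at x = 0.
p(0) = -1,  q(0) = 0.
Indicial equation: r(r-1) + p(0) r + q(0) = 0, i.e. r^2 + (p(0) - 1) r + q(0) = 0, i.e. r^2 - 2 r = 0.
Discriminant: (-2)^2 - 4(0) = 4, so r = (2 ± 2)/2.
Solving: r_1 = 2, r_2 = 0.

indicial: r^2 - 2 r = 0; roots r_1 = 2, r_2 = 0


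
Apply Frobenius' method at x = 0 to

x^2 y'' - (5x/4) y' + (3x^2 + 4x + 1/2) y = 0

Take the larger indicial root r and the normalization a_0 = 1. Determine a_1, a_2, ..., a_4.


Write in Frobenius form y'' + (p(x)/x) y' + (q(x)/x^2) y = 0:
  p(x) = -5/4,  q(x) = 3x^2 + 4x + 1/2.
Indicial equation: r(r-1) + (-5/4) r + (1/2) = 0 -> roots r_1 = 2, r_2 = 1/4.
Take r = r_1 = 2. Let y(x) = x^r sum_{n>=0} a_n x^n with a_0 = 1.
Substitute y = x^r sum a_n x^n and match x^{r+n}. The recurrence is
  D(n) a_n + 4 a_{n-1} + 3 a_{n-2} = 0,  where D(n) = (r+n)(r+n-1) + (-5/4)(r+n) + (1/2).
  a_n = [-4 a_{n-1} - 3 a_{n-2}] / D(n).
Since the indicial polynomial factors as (r - r_1)(r - r_2), D(n) = (r_1 + n - r_1)(r_1 + n - r_2) = n(n + 7/4).
Evaluating step by step (a_0 = 1):
  n = 1: D(1) = 1(1 + 7/4) = 11/4; numerator = -4(1) = -4; a_1 = (-4)/(11/4) = -16/11
  n = 2: D(2) = 2(2 + 7/4) = 15/2; numerator = -4(-16/11) - 3(1) = 31/11; a_2 = (31/11)/(15/2) = 62/165
  n = 3: D(3) = 3(3 + 7/4) = 57/4; numerator = -4(62/165) - 3(-16/11) = 472/165; a_3 = (472/165)/(57/4) = 1888/9405
  n = 4: D(4) = 4(4 + 7/4) = 23; numerator = -4(1888/9405) - 3(62/165) = -18154/9405; a_4 = (-18154/9405)/(23) = -18154/216315

r = 2; a_0 = 1; a_1 = -16/11; a_2 = 62/165; a_3 = 1888/9405; a_4 = -18154/216315


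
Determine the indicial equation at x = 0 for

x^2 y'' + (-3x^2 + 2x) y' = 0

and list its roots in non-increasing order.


Divide by x^2 to reach normal form y'' + P_1(x) y' + P_2(x) y = 0 with P_1(x) = -3 + 2/x and P_2(x) = 0.
x = 0 is a singular point because the y'-coefficient -3 + 2/x has a pole at x = 0.
It is a regular singular point because x P_1(x) = p(x) = 2 - 3x and x^2 P_2(x) = q(x) = 0 are polynomials, hence analytic at x = 0.
p(0) = 2,  q(0) = 0.
Indicial equation: r(r-1) + p(0) r + q(0) = 0, i.e. r^2 + (p(0) - 1) r + q(0) = 0, i.e. r^2 + 1 r = 0.
Discriminant: (1)^2 - 4(0) = 1, so r = (-1 ± 1)/2.
Solving: r_1 = 0, r_2 = -1.

indicial: r^2 + 1 r = 0; roots r_1 = 0, r_2 = -1


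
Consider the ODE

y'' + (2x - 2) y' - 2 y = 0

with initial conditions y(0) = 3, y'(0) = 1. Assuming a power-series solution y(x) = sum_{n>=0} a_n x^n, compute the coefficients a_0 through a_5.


Ansatz: y(x) = sum_{n>=0} a_n x^n, so y'(x) = sum_{n>=1} n a_n x^(n-1) and y''(x) = sum_{n>=2} n(n-1) a_n x^(n-2).
Substitute into P(x) y'' + Q(x) y' + R(x) y = 0 with P(x) = 1, Q(x) = 2x - 2, R(x) = -2, and match powers of x.
Initial conditions: a_0 = 3, a_1 = 1.
Setting the coefficient of each power of x to zero and solving order by order (substituting the coefficients already found):
  x^0: 2 a_2 - 2 a_1 - 2 a_0 = 0  ->  2 a_2 = 2 a_1 + 2 a_0 = 8  ->  a_2 = 4
  x^1: 6 a_3 - 4 a_2 = 0  ->  6 a_3 = 4 a_2 = 16  ->  a_3 = 8/3
  x^2: 12 a_4 - 6 a_3 + 2 a_2 = 0  ->  12 a_4 = 6 a_3 - 2 a_2 = 8  ->  a_4 = 2/3
  x^3: 20 a_5 - 8 a_4 + 4 a_3 = 0  ->  20 a_5 = 8 a_4 - 4 a_3 = -16/3  ->  a_5 = -4/15
Truncated series: y(x) = 3 + x + 4 x^2 + (8/3) x^3 + (2/3) x^4 - (4/15) x^5 + O(x^6).

a_0 = 3; a_1 = 1; a_2 = 4; a_3 = 8/3; a_4 = 2/3; a_5 = -4/15


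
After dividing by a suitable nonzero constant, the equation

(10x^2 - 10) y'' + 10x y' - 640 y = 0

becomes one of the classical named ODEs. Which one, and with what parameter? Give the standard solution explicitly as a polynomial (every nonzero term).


All three coefficients share the factor -10; dividing through by -10 gives  (1 - x^2) y'' - x y' + 64 y = 0.
This matches the Chebyshev equation (1 - x^2) y'' - x y' + n^2 y = 0 (note the -x y' term, not -2x y') with n^2 = 64, so n = 8; the polynomial solution is T_8(x).
With y = sum_k a_k x^k, matching x^k gives (k+2)(k+1) a_{k+2} = (k^2 - n^2) a_k = (k - 8)(k + 8) a_k. The right side vanishes at k = 8, so the series with the parity of 8 terminates at degree 8.
Standard normalization: leading coefficient of T_n is 2^(n-1), so a_8 = 2^7 = 128. Work downward with a_k = (k+1)(k+2) a_{k+2} / ((k - 8)(k + 8)):
  a_6 = (7)(8)(128) / ((6 - 8)(6 + 8)) = 7168/(-28) = -256
  a_4 = (5)(6)(-256) / ((4 - 8)(4 + 8)) = -7680/(-48) = 160
  a_2 = (3)(4)(160) / ((2 - 8)(2 + 8)) = 1920/(-60) = -32
  a_0 = (1)(2)(-32) / ((0 - 8)(0 + 8)) = -64/(-64) = 1
Hence T_8(x) = 128 x^8 - 256 x^6 + 160 x^4 - 32 x^2 + 1.

T_8(x); series = 128 x^8 - 256 x^6 + 160 x^4 - 32 x^2 + 1


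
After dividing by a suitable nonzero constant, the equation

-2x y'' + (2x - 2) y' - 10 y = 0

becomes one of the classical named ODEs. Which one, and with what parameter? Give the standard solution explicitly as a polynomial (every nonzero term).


All three coefficients share the factor -2; dividing through by -2 gives  x y'' + (1 - x) y' + 5 y = 0.
This matches the Laguerre equation x y'' + (1 - x) y' + n y = 0 with n = 5; the polynomial solution is L_5(x).
With y = sum_k a_k x^k, matching x^k gives (k+1)k a_{k+1} + (k+1) a_{k+1} - k a_k + n a_k = 0, i.e. (k+1)^2 a_{k+1} = (k - n) a_k = (k - 5) a_k. The right side vanishes at k = 5, so the series terminates at degree 5.
Standard normalization L_n(0) = 1 gives a_0 = 1. Work upward with a_{k+1} = (k - 5) a_k / (k+1)^2:
  a_1 = (0 - 5)(1) / 1^2 = -5/1 = -5
  a_2 = (1 - 5)(-5) / 2^2 = 20/4 = 5
  a_3 = (2 - 5)(5) / 3^2 = -15/9 = -5/3
  a_4 = (3 - 5)(-5/3) / 4^2 = (10/3)/16 = 5/24
  a_5 = (4 - 5)(5/24) / 5^2 = (-5/24)/25 = -1/120
Hence L_5(x) = -x^5/120 + 5 x^4/24 - 5 x^3/3 + 5 x^2 - 5 x + 1.

L_5(x); series = -x^5/120 + 5 x^4/24 - 5 x^3/3 + 5 x^2 - 5 x + 1


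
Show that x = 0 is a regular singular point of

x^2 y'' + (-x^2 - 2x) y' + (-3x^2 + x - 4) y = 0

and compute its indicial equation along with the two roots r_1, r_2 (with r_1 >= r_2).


Divide by x^2 to reach normal form y'' + P_1(x) y' + P_2(x) y = 0 with P_1(x) = -1 - 2/x and P_2(x) = -3 + 1/x - 4/x^2.
x = 0 is a singular point because the y'-coefficient -1 - 2/x has a pole at x = 0 and the y-coefficient -3 + 1/x - 4/x^2 has a pole at x = 0.
It is a regular singular point because x P_1(x) = p(x) = -x - 2 and x^2 P_2(x) = q(x) = -3x^2 + x - 4 are polynomials, hence analytic at x = 0.
p(0) = -2,  q(0) = -4.
Indicial equation: r(r-1) + p(0) r + q(0) = 0, i.e. r^2 + (p(0) - 1) r + q(0) = 0, i.e. r^2 - 3 r - 4 = 0.
Discriminant: (-3)^2 - 4(-4) = 25, so r = (3 ± 5)/2.
Solving: r_1 = 4, r_2 = -1.

indicial: r^2 - 3 r - 4 = 0; roots r_1 = 4, r_2 = -1


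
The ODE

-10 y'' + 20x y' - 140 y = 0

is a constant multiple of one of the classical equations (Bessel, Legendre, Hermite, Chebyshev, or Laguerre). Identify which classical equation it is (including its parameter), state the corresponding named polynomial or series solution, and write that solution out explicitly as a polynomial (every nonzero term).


All three coefficients share the factor -10; dividing through by -10 gives  y'' - 2x y' + 14 y = 0.
This matches the Hermite equation y'' - 2x y' + 2n y = 0 with 2n = 14, so n = 7; the polynomial solution is H_7(x).
With y = sum_k a_k x^k, matching x^k gives (k+2)(k+1) a_{k+2} = 2(k - n) a_k = 2(k - 7) a_k. The right side vanishes at k = 7, so the series with the parity of 7 terminates at degree 7.
Standard normalization: leading coefficient of H_n is 2^n, so a_7 = 2^7 = 128. Work downward with a_k = (k+1)(k+2) a_{k+2} / (2(k - n)):
  a_5 = (6)(7)(128) / (2(5 - 7)) = 5376/(-4) = -1344
  a_3 = (4)(5)(-1344) / (2(3 - 7)) = -26880/(-8) = 3360
  a_1 = (2)(3)(3360) / (2(1 - 7)) = 20160/(-12) = -1680
Hence H_7(x) = 128 x^7 - 1344 x^5 + 3360 x^3 - 1680 x.

H_7(x); series = 128 x^7 - 1344 x^5 + 3360 x^3 - 1680 x


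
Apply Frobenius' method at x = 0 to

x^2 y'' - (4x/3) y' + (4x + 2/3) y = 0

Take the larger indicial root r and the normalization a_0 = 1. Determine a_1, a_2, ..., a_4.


Write in Frobenius form y'' + (p(x)/x) y' + (q(x)/x^2) y = 0:
  p(x) = -4/3,  q(x) = 4x + 2/3.
Indicial equation: r(r-1) + (-4/3) r + (2/3) = 0 -> roots r_1 = 2, r_2 = 1/3.
Take r = r_1 = 2. Let y(x) = x^r sum_{n>=0} a_n x^n with a_0 = 1.
Substitute y = x^r sum a_n x^n and match x^{r+n}. The recurrence is
  D(n) a_n + 4 a_{n-1} = 0,  where D(n) = (r+n)(r+n-1) + (-4/3)(r+n) + (2/3).
  a_n = -4 / D(n) * a_{n-1}.
Since the indicial polynomial factors as (r - r_1)(r - r_2), D(n) = (r_1 + n - r_1)(r_1 + n - r_2) = n(n + 5/3).
Evaluating step by step (a_0 = 1):
  n = 1: D(1) = 1(1 + 5/3) = 8/3; numerator = -4(1) = -4; a_1 = (-4)/(8/3) = -3/2
  n = 2: D(2) = 2(2 + 5/3) = 22/3; numerator = -4(-3/2) = 6; a_2 = (6)/(22/3) = 9/11
  n = 3: D(3) = 3(3 + 5/3) = 14; numerator = -4(9/11) = -36/11; a_3 = (-36/11)/(14) = -18/77
  n = 4: D(4) = 4(4 + 5/3) = 68/3; numerator = -4(-18/77) = 72/77; a_4 = (72/77)/(68/3) = 54/1309

r = 2; a_0 = 1; a_1 = -3/2; a_2 = 9/11; a_3 = -18/77; a_4 = 54/1309


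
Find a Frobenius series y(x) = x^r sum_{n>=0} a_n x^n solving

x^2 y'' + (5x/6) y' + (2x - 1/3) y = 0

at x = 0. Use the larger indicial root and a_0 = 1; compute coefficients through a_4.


Write in Frobenius form y'' + (p(x)/x) y' + (q(x)/x^2) y = 0:
  p(x) = 5/6,  q(x) = 2x - 1/3.
Indicial equation: r(r-1) + (5/6) r + (-1/3) = 0 -> roots r_1 = 2/3, r_2 = -1/2.
Take r = r_1 = 2/3. Let y(x) = x^r sum_{n>=0} a_n x^n with a_0 = 1.
Substitute y = x^r sum a_n x^n and match x^{r+n}. The recurrence is
  D(n) a_n + 2 a_{n-1} = 0,  where D(n) = (r+n)(r+n-1) + (5/6)(r+n) + (-1/3).
  a_n = -2 / D(n) * a_{n-1}.
Since the indicial polynomial factors as (r - r_1)(r - r_2), D(n) = (r_1 + n - r_1)(r_1 + n - r_2) = n(n + 7/6).
Evaluating step by step (a_0 = 1):
  n = 1: D(1) = 1(1 + 7/6) = 13/6; numerator = -2(1) = -2; a_1 = (-2)/(13/6) = -12/13
  n = 2: D(2) = 2(2 + 7/6) = 19/3; numerator = -2(-12/13) = 24/13; a_2 = (24/13)/(19/3) = 72/247
  n = 3: D(3) = 3(3 + 7/6) = 25/2; numerator = -2(72/247) = -144/247; a_3 = (-144/247)/(25/2) = -288/6175
  n = 4: D(4) = 4(4 + 7/6) = 62/3; numerator = -2(-288/6175) = 576/6175; a_4 = (576/6175)/(62/3) = 864/191425

r = 2/3; a_0 = 1; a_1 = -12/13; a_2 = 72/247; a_3 = -288/6175; a_4 = 864/191425


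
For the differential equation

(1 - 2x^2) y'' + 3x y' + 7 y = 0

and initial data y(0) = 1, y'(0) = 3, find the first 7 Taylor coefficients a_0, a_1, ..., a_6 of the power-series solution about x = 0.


Ansatz: y(x) = sum_{n>=0} a_n x^n, so y'(x) = sum_{n>=1} n a_n x^(n-1) and y''(x) = sum_{n>=2} n(n-1) a_n x^(n-2).
Substitute into P(x) y'' + Q(x) y' + R(x) y = 0 with P(x) = 1 - 2x^2, Q(x) = 3x, R(x) = 7, and match powers of x.
Initial conditions: a_0 = 1, a_1 = 3.
Setting the coefficient of each power of x to zero and solving order by order (substituting the coefficients already found):
  x^0: 2 a_2 + 7 a_0 = 0  ->  2 a_2 = -7 a_0 = -7  ->  a_2 = -7/2
  x^1: 6 a_3 + 10 a_1 = 0  ->  6 a_3 = -10 a_1 = -30  ->  a_3 = -5
  x^2: 12 a_4 + 9 a_2 = 0  ->  12 a_4 = -9 a_2 = 63/2  ->  a_4 = 21/8
  x^3: 20 a_5 + 4 a_3 = 0  ->  20 a_5 = -4 a_3 = 20  ->  a_5 = 1
  x^4: 30 a_6 - 5 a_4 = 0  ->  30 a_6 = 5 a_4 = 105/8  ->  a_6 = 7/16
Truncated series: y(x) = 1 + 3 x - (7/2) x^2 - 5 x^3 + (21/8) x^4 + x^5 + (7/16) x^6 + O(x^7).

a_0 = 1; a_1 = 3; a_2 = -7/2; a_3 = -5; a_4 = 21/8; a_5 = 1; a_6 = 7/16


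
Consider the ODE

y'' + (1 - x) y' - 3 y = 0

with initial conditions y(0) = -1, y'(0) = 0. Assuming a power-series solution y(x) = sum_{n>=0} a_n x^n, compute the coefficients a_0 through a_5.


Ansatz: y(x) = sum_{n>=0} a_n x^n, so y'(x) = sum_{n>=1} n a_n x^(n-1) and y''(x) = sum_{n>=2} n(n-1) a_n x^(n-2).
Substitute into P(x) y'' + Q(x) y' + R(x) y = 0 with P(x) = 1, Q(x) = 1 - x, R(x) = -3, and match powers of x.
Initial conditions: a_0 = -1, a_1 = 0.
Setting the coefficient of each power of x to zero and solving order by order (substituting the coefficients already found):
  x^0: 2 a_2 + a_1 - 3 a_0 = 0  ->  2 a_2 = -a_1 + 3 a_0 = -3  ->  a_2 = -3/2
  x^1: 6 a_3 + 2 a_2 - 4 a_1 = 0  ->  6 a_3 = -2 a_2 + 4 a_1 = 3  ->  a_3 = 1/2
  x^2: 12 a_4 + 3 a_3 - 5 a_2 = 0  ->  12 a_4 = -3 a_3 + 5 a_2 = -9  ->  a_4 = -3/4
  x^3: 20 a_5 + 4 a_4 - 6 a_3 = 0  ->  20 a_5 = -4 a_4 + 6 a_3 = 6  ->  a_5 = 3/10
Truncated series: y(x) = -1 - (3/2) x^2 + (1/2) x^3 - (3/4) x^4 + (3/10) x^5 + O(x^6).

a_0 = -1; a_1 = 0; a_2 = -3/2; a_3 = 1/2; a_4 = -3/4; a_5 = 3/10


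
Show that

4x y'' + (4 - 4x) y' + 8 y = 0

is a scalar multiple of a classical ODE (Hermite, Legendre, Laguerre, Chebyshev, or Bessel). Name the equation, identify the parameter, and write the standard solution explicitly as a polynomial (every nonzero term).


All three coefficients share the factor 4; dividing through by 4 gives  x y'' + (1 - x) y' + 2 y = 0.
This matches the Laguerre equation x y'' + (1 - x) y' + n y = 0 with n = 2; the polynomial solution is L_2(x).
With y = sum_k a_k x^k, matching x^k gives (k+1)k a_{k+1} + (k+1) a_{k+1} - k a_k + n a_k = 0, i.e. (k+1)^2 a_{k+1} = (k - n) a_k = (k - 2) a_k. The right side vanishes at k = 2, so the series terminates at degree 2.
Standard normalization L_n(0) = 1 gives a_0 = 1. Work upward with a_{k+1} = (k - 2) a_k / (k+1)^2:
  a_1 = (0 - 2)(1) / 1^2 = -2/1 = -2
  a_2 = (1 - 2)(-2) / 2^2 = 2/4 = 1/2
Hence L_2(x) = x^2/2 - 2 x + 1.

L_2(x); series = x^2/2 - 2 x + 1


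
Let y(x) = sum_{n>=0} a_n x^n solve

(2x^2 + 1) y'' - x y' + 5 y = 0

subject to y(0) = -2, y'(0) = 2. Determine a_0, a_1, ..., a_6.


Ansatz: y(x) = sum_{n>=0} a_n x^n, so y'(x) = sum_{n>=1} n a_n x^(n-1) and y''(x) = sum_{n>=2} n(n-1) a_n x^(n-2).
Substitute into P(x) y'' + Q(x) y' + R(x) y = 0 with P(x) = 2x^2 + 1, Q(x) = -x, R(x) = 5, and match powers of x.
Initial conditions: a_0 = -2, a_1 = 2.
Setting the coefficient of each power of x to zero and solving order by order (substituting the coefficients already found):
  x^0: 2 a_2 + 5 a_0 = 0  ->  2 a_2 = -5 a_0 = 10  ->  a_2 = 5
  x^1: 6 a_3 + 4 a_1 = 0  ->  6 a_3 = -4 a_1 = -8  ->  a_3 = -4/3
  x^2: 12 a_4 + 7 a_2 = 0  ->  12 a_4 = -7 a_2 = -35  ->  a_4 = -35/12
  x^3: 20 a_5 + 14 a_3 = 0  ->  20 a_5 = -14 a_3 = 56/3  ->  a_5 = 14/15
  x^4: 30 a_6 + 25 a_4 = 0  ->  30 a_6 = -25 a_4 = 875/12  ->  a_6 = 175/72
Truncated series: y(x) = -2 + 2 x + 5 x^2 - (4/3) x^3 - (35/12) x^4 + (14/15) x^5 + (175/72) x^6 + O(x^7).

a_0 = -2; a_1 = 2; a_2 = 5; a_3 = -4/3; a_4 = -35/12; a_5 = 14/15; a_6 = 175/72


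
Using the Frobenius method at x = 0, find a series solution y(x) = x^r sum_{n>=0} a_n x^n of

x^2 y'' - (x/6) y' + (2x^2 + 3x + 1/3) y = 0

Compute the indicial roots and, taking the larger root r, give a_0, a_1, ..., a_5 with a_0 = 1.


Write in Frobenius form y'' + (p(x)/x) y' + (q(x)/x^2) y = 0:
  p(x) = -1/6,  q(x) = 2x^2 + 3x + 1/3.
Indicial equation: r(r-1) + (-1/6) r + (1/3) = 0 -> roots r_1 = 2/3, r_2 = 1/2.
Take r = r_1 = 2/3. Let y(x) = x^r sum_{n>=0} a_n x^n with a_0 = 1.
Substitute y = x^r sum a_n x^n and match x^{r+n}. The recurrence is
  D(n) a_n + 3 a_{n-1} + 2 a_{n-2} = 0,  where D(n) = (r+n)(r+n-1) + (-1/6)(r+n) + (1/3).
  a_n = [-3 a_{n-1} - 2 a_{n-2}] / D(n).
Since the indicial polynomial factors as (r - r_1)(r - r_2), D(n) = (r_1 + n - r_1)(r_1 + n - r_2) = n(n + 1/6).
Evaluating step by step (a_0 = 1):
  n = 1: D(1) = 1(1 + 1/6) = 7/6; numerator = -3(1) = -3; a_1 = (-3)/(7/6) = -18/7
  n = 2: D(2) = 2(2 + 1/6) = 13/3; numerator = -3(-18/7) - 2(1) = 40/7; a_2 = (40/7)/(13/3) = 120/91
  n = 3: D(3) = 3(3 + 1/6) = 19/2; numerator = -3(120/91) - 2(-18/7) = 108/91; a_3 = (108/91)/(19/2) = 216/1729
  n = 4: D(4) = 4(4 + 1/6) = 50/3; numerator = -3(216/1729) - 2(120/91) = -744/247; a_4 = (-744/247)/(50/3) = -1116/6175
  n = 5: D(5) = 5(5 + 1/6) = 155/6; numerator = -3(-1116/6175) - 2(216/1729) = 972/3325; a_5 = (972/3325)/(155/6) = 5832/515375

r = 2/3; a_0 = 1; a_1 = -18/7; a_2 = 120/91; a_3 = 216/1729; a_4 = -1116/6175; a_5 = 5832/515375


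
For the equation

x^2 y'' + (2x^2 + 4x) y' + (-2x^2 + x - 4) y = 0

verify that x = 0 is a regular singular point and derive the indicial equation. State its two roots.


Divide by x^2 to reach normal form y'' + P_1(x) y' + P_2(x) y = 0 with P_1(x) = 2 + 4/x and P_2(x) = -2 + 1/x - 4/x^2.
x = 0 is a singular point because the y'-coefficient 2 + 4/x has a pole at x = 0 and the y-coefficient -2 + 1/x - 4/x^2 has a pole at x = 0.
It is a regular singular point because x P_1(x) = p(x) = 2x + 4 and x^2 P_2(x) = q(x) = -2x^2 + x - 4 are polynomials, hence analytic at x = 0.
p(0) = 4,  q(0) = -4.
Indicial equation: r(r-1) + p(0) r + q(0) = 0, i.e. r^2 + (p(0) - 1) r + q(0) = 0, i.e. r^2 + 3 r - 4 = 0.
Discriminant: (3)^2 - 4(-4) = 25, so r = (-3 ± 5)/2.
Solving: r_1 = 1, r_2 = -4.

indicial: r^2 + 3 r - 4 = 0; roots r_1 = 1, r_2 = -4


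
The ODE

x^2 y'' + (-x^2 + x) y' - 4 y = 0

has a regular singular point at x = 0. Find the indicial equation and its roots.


Divide by x^2 to reach normal form y'' + P_1(x) y' + P_2(x) y = 0 with P_1(x) = -1 + 1/x and P_2(x) = -4/x^2.
x = 0 is a singular point because the y'-coefficient -1 + 1/x has a pole at x = 0 and the y-coefficient -4/x^2 has a pole at x = 0.
It is a regular singular point because x P_1(x) = p(x) = 1 - x and x^2 P_2(x) = q(x) = -4 are polynomials, hence analytic at x = 0.
p(0) = 1,  q(0) = -4.
Indicial equation: r(r-1) + p(0) r + q(0) = 0, i.e. r^2 + (p(0) - 1) r + q(0) = 0, i.e. r^2 - 4 = 0.
Discriminant: (0)^2 - 4(-4) = 16, so r = (0 ± 4)/2.
Solving: r_1 = 2, r_2 = -2.

indicial: r^2 - 4 = 0; roots r_1 = 2, r_2 = -2


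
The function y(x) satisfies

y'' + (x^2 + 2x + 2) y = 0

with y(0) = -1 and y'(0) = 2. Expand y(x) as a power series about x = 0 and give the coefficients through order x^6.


Ansatz: y(x) = sum_{n>=0} a_n x^n, so y'(x) = sum_{n>=1} n a_n x^(n-1) and y''(x) = sum_{n>=2} n(n-1) a_n x^(n-2).
Substitute into P(x) y'' + Q(x) y' + R(x) y = 0 with P(x) = 1, Q(x) = 0, R(x) = x^2 + 2x + 2, and match powers of x.
Initial conditions: a_0 = -1, a_1 = 2.
Setting the coefficient of each power of x to zero and solving order by order (substituting the coefficients already found):
  x^0: 2 a_2 + 2 a_0 = 0  ->  2 a_2 = -2 a_0 = 2  ->  a_2 = 1
  x^1: 6 a_3 + 2 a_1 + 2 a_0 = 0  ->  6 a_3 = -2 a_1 - 2 a_0 = -2  ->  a_3 = -1/3
  x^2: 12 a_4 + 2 a_2 + 2 a_1 + a_0 = 0  ->  12 a_4 = -2 a_2 - 2 a_1 - a_0 = -5  ->  a_4 = -5/12
  x^3: 20 a_5 + 2 a_3 + 2 a_2 + a_1 = 0  ->  20 a_5 = -2 a_3 - 2 a_2 - a_1 = -10/3  ->  a_5 = -1/6
  x^4: 30 a_6 + 2 a_4 + 2 a_3 + a_2 = 0  ->  30 a_6 = -2 a_4 - 2 a_3 - a_2 = 1/2  ->  a_6 = 1/60
Truncated series: y(x) = -1 + 2 x + x^2 - (1/3) x^3 - (5/12) x^4 - (1/6) x^5 + (1/60) x^6 + O(x^7).

a_0 = -1; a_1 = 2; a_2 = 1; a_3 = -1/3; a_4 = -5/12; a_5 = -1/6; a_6 = 1/60


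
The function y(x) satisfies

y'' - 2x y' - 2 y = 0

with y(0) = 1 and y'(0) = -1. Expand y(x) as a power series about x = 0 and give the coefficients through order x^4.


Ansatz: y(x) = sum_{n>=0} a_n x^n, so y'(x) = sum_{n>=1} n a_n x^(n-1) and y''(x) = sum_{n>=2} n(n-1) a_n x^(n-2).
Substitute into P(x) y'' + Q(x) y' + R(x) y = 0 with P(x) = 1, Q(x) = -2x, R(x) = -2, and match powers of x.
Initial conditions: a_0 = 1, a_1 = -1.
Setting the coefficient of each power of x to zero and solving order by order (substituting the coefficients already found):
  x^0: 2 a_2 - 2 a_0 = 0  ->  2 a_2 = 2 a_0 = 2  ->  a_2 = 1
  x^1: 6 a_3 - 4 a_1 = 0  ->  6 a_3 = 4 a_1 = -4  ->  a_3 = -2/3
  x^2: 12 a_4 - 6 a_2 = 0  ->  12 a_4 = 6 a_2 = 6  ->  a_4 = 1/2
Truncated series: y(x) = 1 - x + x^2 - (2/3) x^3 + (1/2) x^4 + O(x^5).

a_0 = 1; a_1 = -1; a_2 = 1; a_3 = -2/3; a_4 = 1/2


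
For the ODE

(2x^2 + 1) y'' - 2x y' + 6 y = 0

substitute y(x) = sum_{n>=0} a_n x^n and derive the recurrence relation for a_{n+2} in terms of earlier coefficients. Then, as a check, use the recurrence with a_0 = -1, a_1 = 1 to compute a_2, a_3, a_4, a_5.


Substitute y = sum_n a_n x^n.
(1 + 2 x^2) y'' contributes (n+2)(n+1) a_{n+2} + 2 n(n-1) a_n at x^n.
-2 x y'(x) contributes -2 n a_n at x^n.
6 y(x) contributes 6 a_n at x^n.
Matching x^n: (n+2)(n+1) a_{n+2} + (2 n(n-1) - 2 n + 6) a_n = 0.
Thus a_{n+2} = (-2 n(n-1) + 2 n - 6) / ((n+1)(n+2)) * a_n.

Check with a_0 = -1, a_1 = 1 (apply the recurrence for n = 0, 1, 2, 3): a_0 = -1, a_1 = 1, a_2 = 3, a_3 = -2/3, a_4 = -3/2, a_5 = 2/5.

a_(n+2) = (-2 n(n-1) + 2 n - 6) / ((n+1)(n+2)) * a_n; check: a_0 = -1, a_1 = 1, a_2 = 3, a_3 = -2/3, a_4 = -3/2, a_5 = 2/5


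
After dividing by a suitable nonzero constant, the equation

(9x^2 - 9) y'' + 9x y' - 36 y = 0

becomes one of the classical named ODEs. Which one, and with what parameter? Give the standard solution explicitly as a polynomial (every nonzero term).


All three coefficients share the factor -9; dividing through by -9 gives  (1 - x^2) y'' - x y' + 4 y = 0.
This matches the Chebyshev equation (1 - x^2) y'' - x y' + n^2 y = 0 (note the -x y' term, not -2x y') with n^2 = 4, so n = 2; the polynomial solution is T_2(x).
With y = sum_k a_k x^k, matching x^k gives (k+2)(k+1) a_{k+2} = (k^2 - n^2) a_k = (k - 2)(k + 2) a_k. The right side vanishes at k = 2, so the series with the parity of 2 terminates at degree 2.
Standard normalization: leading coefficient of T_n is 2^(n-1), so a_2 = 2^1 = 2. Work downward with a_k = (k+1)(k+2) a_{k+2} / ((k - 2)(k + 2)):
  a_0 = (1)(2)(2) / ((0 - 2)(0 + 2)) = 4/(-4) = -1
Hence T_2(x) = 2 x^2 - 1.

T_2(x); series = 2 x^2 - 1


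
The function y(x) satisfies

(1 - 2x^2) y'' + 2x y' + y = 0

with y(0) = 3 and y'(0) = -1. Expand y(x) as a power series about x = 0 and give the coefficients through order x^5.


Ansatz: y(x) = sum_{n>=0} a_n x^n, so y'(x) = sum_{n>=1} n a_n x^(n-1) and y''(x) = sum_{n>=2} n(n-1) a_n x^(n-2).
Substitute into P(x) y'' + Q(x) y' + R(x) y = 0 with P(x) = 1 - 2x^2, Q(x) = 2x, R(x) = 1, and match powers of x.
Initial conditions: a_0 = 3, a_1 = -1.
Setting the coefficient of each power of x to zero and solving order by order (substituting the coefficients already found):
  x^0: 2 a_2 + a_0 = 0  ->  2 a_2 = -a_0 = -3  ->  a_2 = -3/2
  x^1: 6 a_3 + 3 a_1 = 0  ->  6 a_3 = -3 a_1 = 3  ->  a_3 = 1/2
  x^2: 12 a_4 + a_2 = 0  ->  12 a_4 = -a_2 = 3/2  ->  a_4 = 1/8
  x^3: 20 a_5 - 5 a_3 = 0  ->  20 a_5 = 5 a_3 = 5/2  ->  a_5 = 1/8
Truncated series: y(x) = 3 - x - (3/2) x^2 + (1/2) x^3 + (1/8) x^4 + (1/8) x^5 + O(x^6).

a_0 = 3; a_1 = -1; a_2 = -3/2; a_3 = 1/2; a_4 = 1/8; a_5 = 1/8


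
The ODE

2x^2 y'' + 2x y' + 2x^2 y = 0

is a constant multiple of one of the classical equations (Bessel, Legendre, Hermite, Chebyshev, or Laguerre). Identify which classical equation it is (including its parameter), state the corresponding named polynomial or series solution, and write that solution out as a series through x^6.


All three coefficients share the factor 2; dividing through by 2 gives  x^2 y'' + x y' + x^2 y = 0.
This matches the Bessel equation x^2 y'' + x y' + (x^2 - nu^2) y = 0 with nu^2 = 0, so nu = 0; the solution bounded at x = 0 is J_0(x).
Frobenius at x = 0: indicial roots ±nu; for r = nu the recurrence k(k + 2nu) c_k = -c_{k-2} gives the standard series J_nu(x) = sum_{k>=0} (-1)^k / (k! (k+nu)!) (x/2)^(2k+nu). Evaluate the first 4 terms:
  k = 0: (-1)^0 / (0! * 0! * 2^0) x^0 = 1/(1*1*1) x^0 = (1) x^0
  k = 1: (-1)^1 / (1! * 1! * 2^2) x^2 = -1/(1*1*4) x^2 = (-1/4) x^2
  k = 2: (-1)^2 / (2! * 2! * 2^4) x^4 = 1/(2*2*16) x^4 = (1/64) x^4
  k = 3: (-1)^3 / (3! * 3! * 2^6) x^6 = -1/(6*6*64) x^6 = (-1/2304) x^6
Hence J_0(x) = -x^6/2304 + x^4/64 - x^2/4 + 1 + ....

J_0(x); series = -x^6/2304 + x^4/64 - x^2/4 + 1


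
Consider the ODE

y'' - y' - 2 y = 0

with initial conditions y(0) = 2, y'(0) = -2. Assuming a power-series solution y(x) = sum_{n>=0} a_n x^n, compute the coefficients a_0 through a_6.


Ansatz: y(x) = sum_{n>=0} a_n x^n, so y'(x) = sum_{n>=1} n a_n x^(n-1) and y''(x) = sum_{n>=2} n(n-1) a_n x^(n-2).
Substitute into P(x) y'' + Q(x) y' + R(x) y = 0 with P(x) = 1, Q(x) = -1, R(x) = -2, and match powers of x.
Initial conditions: a_0 = 2, a_1 = -2.
Setting the coefficient of each power of x to zero and solving order by order (substituting the coefficients already found):
  x^0: 2 a_2 - a_1 - 2 a_0 = 0  ->  2 a_2 = a_1 + 2 a_0 = 2  ->  a_2 = 1
  x^1: 6 a_3 - 2 a_2 - 2 a_1 = 0  ->  6 a_3 = 2 a_2 + 2 a_1 = -2  ->  a_3 = -1/3
  x^2: 12 a_4 - 3 a_3 - 2 a_2 = 0  ->  12 a_4 = 3 a_3 + 2 a_2 = 1  ->  a_4 = 1/12
  x^3: 20 a_5 - 4 a_4 - 2 a_3 = 0  ->  20 a_5 = 4 a_4 + 2 a_3 = -1/3  ->  a_5 = -1/60
  x^4: 30 a_6 - 5 a_5 - 2 a_4 = 0  ->  30 a_6 = 5 a_5 + 2 a_4 = 1/12  ->  a_6 = 1/360
Truncated series: y(x) = 2 - 2 x + x^2 - (1/3) x^3 + (1/12) x^4 - (1/60) x^5 + (1/360) x^6 + O(x^7).

a_0 = 2; a_1 = -2; a_2 = 1; a_3 = -1/3; a_4 = 1/12; a_5 = -1/60; a_6 = 1/360


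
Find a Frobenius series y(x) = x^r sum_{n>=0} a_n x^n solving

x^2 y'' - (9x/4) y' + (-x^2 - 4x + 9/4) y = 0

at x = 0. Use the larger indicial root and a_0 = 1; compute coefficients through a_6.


Write in Frobenius form y'' + (p(x)/x) y' + (q(x)/x^2) y = 0:
  p(x) = -9/4,  q(x) = -x^2 - 4x + 9/4.
Indicial equation: r(r-1) + (-9/4) r + (9/4) = 0 -> roots r_1 = 9/4, r_2 = 1.
Take r = r_1 = 9/4. Let y(x) = x^r sum_{n>=0} a_n x^n with a_0 = 1.
Substitute y = x^r sum a_n x^n and match x^{r+n}. The recurrence is
  D(n) a_n - 4 a_{n-1} - 1 a_{n-2} = 0,  where D(n) = (r+n)(r+n-1) + (-9/4)(r+n) + (9/4).
  a_n = [4 a_{n-1} + 1 a_{n-2}] / D(n).
Since the indicial polynomial factors as (r - r_1)(r - r_2), D(n) = (r_1 + n - r_1)(r_1 + n - r_2) = n(n + 5/4).
Evaluating step by step (a_0 = 1):
  n = 1: D(1) = 1(1 + 5/4) = 9/4; numerator = 4(1) = 4; a_1 = (4)/(9/4) = 16/9
  n = 2: D(2) = 2(2 + 5/4) = 13/2; numerator = 4(16/9) + 1(1) = 73/9; a_2 = (73/9)/(13/2) = 146/117
  n = 3: D(3) = 3(3 + 5/4) = 51/4; numerator = 4(146/117) + 1(16/9) = 88/13; a_3 = (88/13)/(51/4) = 352/663
  n = 4: D(4) = 4(4 + 5/4) = 21; numerator = 4(352/663) + 1(146/117) = 6706/1989; a_4 = (6706/1989)/(21) = 958/5967
  n = 5: D(5) = 5(5 + 5/4) = 125/4; numerator = 4(958/5967) + 1(352/663) = 7000/5967; a_5 = (7000/5967)/(125/4) = 224/5967
  n = 6: D(6) = 6(6 + 5/4) = 87/2; numerator = 4(224/5967) + 1(958/5967) = 206/663; a_6 = (206/663)/(87/2) = 412/57681

r = 9/4; a_0 = 1; a_1 = 16/9; a_2 = 146/117; a_3 = 352/663; a_4 = 958/5967; a_5 = 224/5967; a_6 = 412/57681
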